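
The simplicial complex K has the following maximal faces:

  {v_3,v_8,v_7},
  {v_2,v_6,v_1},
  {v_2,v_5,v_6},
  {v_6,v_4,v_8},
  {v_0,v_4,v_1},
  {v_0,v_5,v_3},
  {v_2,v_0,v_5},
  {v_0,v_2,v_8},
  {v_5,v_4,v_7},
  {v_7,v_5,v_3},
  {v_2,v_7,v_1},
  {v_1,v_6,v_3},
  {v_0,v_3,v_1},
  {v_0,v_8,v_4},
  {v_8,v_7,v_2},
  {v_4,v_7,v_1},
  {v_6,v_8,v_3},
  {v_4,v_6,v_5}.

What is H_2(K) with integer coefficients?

H_2 = Z.

K has 9 vertices, 27 edges, 18 triangles.
rank ∂_2 = 17, rank ∂_3 = 0 ⇒ b_2 = 18 − 17 − 0 = 1. So H_2 = Z.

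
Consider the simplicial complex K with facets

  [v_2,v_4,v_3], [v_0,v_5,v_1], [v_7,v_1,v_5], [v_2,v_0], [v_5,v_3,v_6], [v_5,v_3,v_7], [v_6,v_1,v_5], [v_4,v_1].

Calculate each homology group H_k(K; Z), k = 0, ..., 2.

We work with the vertex ordering v_0 < v_1 < v_2 < v_3 < v_4 < v_5 < v_6 < v_7. The simplices of K, each written with vertices in increasing order, are:

  0-simplices (8): [v_0], [v_1], [v_2], [v_3], [v_4], [v_5], [v_6], [v_7]
  1-simplices (15): (15 of them)
  2-simplices (6): [v_0,v_1,v_5], [v_1,v_5,v_6], [v_1,v_5,v_7], [v_2,v_3,v_4], [v_3,v_5,v_6], [v_3,v_5,v_7]

Hence C_0 ≅ Z^8, C_1 ≅ Z^15, C_2 ≅ Z^6.

The boundary map ∂_1: C_1 → C_0 sends each edge [p,q] (with p < q) to q − p.
As a 8×15 matrix over Z this has rank 7, with invariant factors (1,1,1,1,1,1,1).

The boundary map ∂_2: C_2 → C_1 maps a triangle to the signed sum of its edges. For instance
  ∂[v_1,v_5,v_7] = [v_5,v_7] − [v_1,v_7] + [v_1,v_5],
  ∂[v_0,v_1,v_5] = [v_1,v_5] − [v_0,v_5] + [v_0,v_1].
The 15×6 boundary matrix has rank 6 and Smith normal form diag(1,1,1,1,1,1).

From H_k ≅ ker(∂_k) / im(∂_{k+1}) we obtain:

  H_0: rank C_0 − rank ∂_1 = 8 − 7 = 1, and the invariant factors of ∂_1 are all 1, so H_0 = Z.
  H_1: rank ker ∂_1 − rank ∂_2 = (15 − 7) − 6 = 2, and the invariant factors of ∂_2 are all 1, so H_1 = Z^2.
  H_2: rank ker ∂_2 − rank ∂_3 = (6 − 6) − 0 = 0, and there is no ∂_3, so H_2 = 0.

H_0 ≅ Z,  H_1 ≅ Z^2,  H_2 = 0.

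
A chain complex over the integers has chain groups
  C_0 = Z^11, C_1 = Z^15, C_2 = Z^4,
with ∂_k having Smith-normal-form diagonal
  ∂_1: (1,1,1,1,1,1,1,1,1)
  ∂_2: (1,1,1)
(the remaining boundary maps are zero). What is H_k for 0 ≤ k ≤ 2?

H_0: b_0 = 11 − 0 − 9 = 2; torsion from ∂_1 factors > 1: none. So H_0 ≅ Z^2.
H_1: b_1 = 15 − 9 − 3 = 3; torsion from ∂_2 factors > 1: none. So H_1 ≅ Z^3.
H_2: b_2 = 4 − 3 − 0 = 1; torsion from ∂_3 factors > 1: none. So H_2 ≅ Z.

H_0 ≅ Z^2,  H_1 ≅ Z^3,  H_2 ≅ Z.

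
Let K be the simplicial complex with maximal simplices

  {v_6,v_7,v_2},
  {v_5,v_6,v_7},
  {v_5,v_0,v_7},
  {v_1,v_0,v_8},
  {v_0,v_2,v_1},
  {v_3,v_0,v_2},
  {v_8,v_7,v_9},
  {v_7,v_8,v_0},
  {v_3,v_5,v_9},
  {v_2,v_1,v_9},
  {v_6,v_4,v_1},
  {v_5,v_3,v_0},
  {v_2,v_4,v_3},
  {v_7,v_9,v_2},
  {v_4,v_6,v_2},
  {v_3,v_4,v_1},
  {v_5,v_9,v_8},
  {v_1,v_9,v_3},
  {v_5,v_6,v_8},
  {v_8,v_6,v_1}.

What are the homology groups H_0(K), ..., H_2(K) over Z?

H_0 ≅ Z,  H_1 ≅ Z ⊕ Z/2Z,  H_2 = 0.

We work with the vertex ordering v_0 < v_1 < v_2 < v_3 < v_4 < v_5 < v_6 < v_7 < v_8 < v_9. The simplices of K, each written with vertices in increasing order, are:

  0-simplices (10): [v_0], [v_1], [v_2], [v_3], [v_4], [v_5], [v_6], [v_7], [v_8], [v_9]
  1-simplices (30): (30 of them)
  2-simplices (20): (20 of them)

so the chain groups are C_0 ≅ Z^10, C_1 ≅ Z^30, C_2 ≅ Z^20.

Boundary ∂_1: C_1 → C_0 is given by ∂[p,q] = [q] − [p].
As a 10×30 matrix over Z this has rank 9, with invariant factors (1,1,1,1,1,1,1,1,1).

Boundary ∂_2: C_2 → C_1 acts by ∂[p,q,r] = [q,r] − [p,r] + [p,q]. For instance
  ∂[v_1,v_3,v_4] = [v_3,v_4] − [v_1,v_4] + [v_1,v_3],
  ∂[v_2,v_4,v_6] = [v_4,v_6] − [v_2,v_6] + [v_2,v_4].
This gives a 30×20 integer matrix of rank 20; reducing to Smith normal form yields diagonal entries (1,1,1,1,1,1,1,1,1,1,1,1,1,1,1,1,1,1,1,2).

Reading off H_k = ker ∂_k / im ∂_{k+1}:

  H_0: rank C_0 − rank ∂_1 = 10 − 9 = 1, and the invariant factors of ∂_1 are all 1, so H_0 ≅ Z.
  H_1: rank ker ∂_1 − rank ∂_2 = (30 − 9) − 20 = 1, and ∂_2 has invariant factor 2 > 1, so H_1 ≅ Z ⊕ Z/2Z.
  H_2: rank ker ∂_2 − rank ∂_3 = (20 − 20) − 0 = 0, and there is no ∂_3, so H_2 ≅ 0.

As a check, the Euler characteristic is 10 − 30 + 20 = 0, which agrees with 1 − 1 + 0 = 0.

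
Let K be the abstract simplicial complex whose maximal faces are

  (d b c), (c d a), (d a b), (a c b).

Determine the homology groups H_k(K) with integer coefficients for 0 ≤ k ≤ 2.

H_0 ≅ Z,  H_1 = 0,  H_2 ≅ Z.

Order the vertices as a < b < c < d. Listing each simplex with vertices in this order, K has dimension 2 with simplices:

  0-simplices (4): a, b, c, d
  1-simplices (6): ab, ac, ad, bc, bd, cd
  2-simplices (4): abc, abd, acd, bcd

so the chain groups are C_0 ≅ Z^4, C_1 ≅ Z^6, C_2 ≅ Z^4.

Boundary ∂_1: C_1 → C_0 is given by ∂[p,q] = [q] − [p].
This gives a 4×6 integer matrix of rank 3; reducing to Smith normal form yields diagonal entries (1,1,1).

Boundary ∂_2: C_2 → C_1 sends each 2-simplex [p,q,r] to [q,r] − [p,r] + [p,q]. For instance
  ∂abc = bc − ac + ab,
  ∂bcd = cd − bd + bc.
As a 6×4 matrix over Z this has rank 3, with invariant factors (1,1,1).

From H_k ≅ ker(∂_k) / im(∂_{k+1}) we obtain:

  H_0: rank C_0 − rank ∂_1 = 4 − 3 = 1, and the invariant factors of ∂_1 are all 1, so H_0 = Z.
  H_1: rank ker ∂_1 − rank ∂_2 = (6 − 3) − 3 = 0, and the invariant factors of ∂_2 are all 1, so H_1 = 0.
  H_2: rank ker ∂_2 − rank ∂_3 = (4 − 3) − 0 = 1, and there is no ∂_3, so H_2 = Z.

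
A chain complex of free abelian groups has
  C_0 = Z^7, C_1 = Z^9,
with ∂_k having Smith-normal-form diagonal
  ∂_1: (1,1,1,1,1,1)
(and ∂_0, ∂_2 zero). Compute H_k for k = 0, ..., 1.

H_0 ≅ Z,  H_1 ≅ Z^3.

H_0: b_0 = 7 − 0 − 6 = 1; torsion from ∂_1 factors > 1: none. So H_0 ≅ Z.
H_1: b_1 = 9 − 6 − 0 = 3; torsion from ∂_2 factors > 1: none. So H_1 ≅ Z^3.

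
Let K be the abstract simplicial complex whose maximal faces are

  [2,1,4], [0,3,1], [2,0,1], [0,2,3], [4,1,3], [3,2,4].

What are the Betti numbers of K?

Fix the vertex order 0 < 1 < 2 < 3 < 4 and write every simplex with vertices in increasing order. Then dim K = 2 and the simplices of K are:

  0-simplices (5): [0], [1], [2], [3], [4]
  1-simplices (9): [0,1], [0,2], [0,3], [1,2], [1,3], [1,4], [2,3], [2,4], [3,4]
  2-simplices (6): [0,1,2], [0,1,3], [0,2,3], [1,2,4], [1,3,4], [2,3,4]

so the chain groups are C_0 ≅ Z^5, C_1 ≅ Z^9, C_2 ≅ Z^6.

Boundary ∂_1: C_1 → C_0 is given by ∂[p,q] = [q] − [p].
As a 5×9 matrix over Z this has rank 4, with invariant factors (1,1,1,1).

∂_2: C_2 → C_1 maps a triangle to the signed sum of its edges. For instance
  ∂[0,1,2] = [1,2] − [0,2] + [0,1],
  ∂[0,2,3] = [2,3] − [0,3] + [0,2].
As a 9×6 matrix over Z this has rank 5, with invariant factors (1,1,1,1,1).

Now H_k = ker ∂_k / im ∂_{k+1}, so:

  H_0: rank C_0 − rank ∂_1 = 5 − 4 = 1, and the invariant factors of ∂_1 are all 1, so H_0 = Z.
  H_1: rank ker ∂_1 − rank ∂_2 = (9 − 4) − 5 = 0, and the invariant factors of ∂_2 are all 1, so H_1 = 0.
  H_2: rank ker ∂_2 − rank ∂_3 = (6 − 5) − 0 = 1, and there is no ∂_3, so H_2 = Z.

(K is a triangulation of the 2-sphere S^2.)

Hence the Betti numbers are b_0 = 1, b_1 = 0, b_2 = 1.

b_0 = 1, b_1 = 0, b_2 = 1.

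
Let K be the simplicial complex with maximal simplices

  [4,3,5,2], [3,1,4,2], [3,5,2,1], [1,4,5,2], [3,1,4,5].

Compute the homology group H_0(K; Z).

We work with the vertex ordering 1 < 2 < 3 < 4 < 5. The simplices of K, each written with vertices in increasing order, are:

  0-simplices (5): [1], [2], [3], [4], [5]
  1-simplices (10): [1,2], [1,3], [1,4], [1,5], [2,3], [2,4], [2,5], [3,4], [3,5], [4,5]
  2-simplices (10): [1,2,3], [1,2,4], [1,2,5], [1,3,4], [1,3,5], [1,4,5], [2,3,4], [2,3,5], [2,4,5], [3,4,5]
  3-simplices (5): [1,2,3,4], [1,2,3,5], [1,2,4,5], [1,3,4,5], [2,3,4,5]

giving chain groups C_0 ≅ Z^5, C_1 ≅ Z^10, C_2 ≅ Z^10, C_3 ≅ Z^5.

∂_1: C_1 → C_0 sends each edge [p,q] (with p < q) to q − p. For instance
  ∂[2,5] = [5] − [2].
The resulting 5×10 matrix has rank 4, and its Smith normal form has invariant factors (1,1,1,1).

Boundary ∂_2: C_2 → C_1 maps a triangle to the signed sum of its edges. For instance
  ∂[1,3,4] = [3,4] − [1,4] + [1,3],
  ∂[2,3,4] = [3,4] − [2,4] + [2,3].
As a 10×10 matrix over Z this has rank 6, with invariant factors (1,1,1,1,1,1).

Boundary ∂_3: C_3 → C_2 sends each 3-simplex σ to the alternating sum Σ_i (−1)^i (σ with its i-th vertex removed). For instance
  ∂[1,2,3,4] = [2,3,4] − [1,3,4] + [1,2,4] − [1,2,3],
  ∂[2,3,4,5] = [3,4,5] − [2,4,5] + [2,3,5] − [2,3,4].
This gives a 10×5 integer matrix of rank 4; reducing to Smith normal form yields diagonal entries (1,1,1,1).

Now H_k = ker ∂_k / im ∂_{k+1}, so:

  H_0: rank C_0 − rank ∂_1 = 5 − 4 = 1, and the invariant factors of ∂_1 are all 1, so H_0 = Z.

H_0 = Z.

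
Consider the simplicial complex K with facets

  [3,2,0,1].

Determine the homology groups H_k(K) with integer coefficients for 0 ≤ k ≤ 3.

H_0 = Z,  H_1 = 0,  H_2 = 0,  H_3 = 0.

Order the vertices as 0 < 1 < 2 < 3. Listing each simplex with vertices in this order, K has dimension 3 with simplices:

  0-simplices (4): [0], [1], [2], [3]
  1-simplices (6): [0,1], [0,2], [0,3], [1,2], [1,3], [2,3]
  2-simplices (4): [0,1,2], [0,1,3], [0,2,3], [1,2,3]
  3-simplices (1): [0,1,2,3]

so the chain groups are C_0 ≅ Z^4, C_1 ≅ Z^6, C_2 ≅ Z^4, C_3 ≅ Z^1.

∂_1: C_1 → C_0 sends each edge [p,q] (with p < q) to q − p.
This gives a 4×6 integer matrix of rank 3; reducing to Smith normal form yields diagonal entries (1,1,1).

∂_2: C_2 → C_1 maps a triangle to the signed sum of its edges. For instance
  ∂[1,2,3] = [2,3] − [1,3] + [1,2],
  ∂[0,1,2] = [1,2] − [0,2] + [0,1].
The 6×4 boundary matrix has rank 3 and Smith normal form diag(1,1,1).

∂_3: C_3 → C_2 sends each 3-simplex σ to the alternating sum Σ_i (−1)^i (σ with its i-th vertex removed). For instance
  ∂[0,1,2,3] = [1,2,3] − [0,2,3] + [0,1,3] − [0,1,2].
The resulting 4×1 matrix has rank 1, and its Smith normal form has invariant factors (1).

Reading off H_k = ker ∂_k / im ∂_{k+1}:

  H_0: rank C_0 − rank ∂_1 = 4 − 3 = 1, and the invariant factors of ∂_1 are all 1, so H_0 ≅ Z.
  H_1: rank ker ∂_1 − rank ∂_2 = (6 − 3) − 3 = 0, and the invariant factors of ∂_2 are all 1, so H_1 ≅ 0.
  H_2: rank ker ∂_2 − rank ∂_3 = (4 − 3) − 1 = 0, and the invariant factors of ∂_3 are all 1, so H_2 ≅ 0.
  H_3: rank ker ∂_3 − rank ∂_4 = (1 − 1) − 0 = 0, and there is no ∂_4, so H_3 ≅ 0.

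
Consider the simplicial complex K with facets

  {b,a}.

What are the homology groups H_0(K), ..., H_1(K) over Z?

Fix the vertex order a < b and write every simplex with vertices in increasing order. Then dim K = 1 and the simplices of K are:

  0-simplices (2): a, b
  1-simplices (1): ab

so the chain groups are C_0 ≅ Z^2, C_1 ≅ Z^1.

∂_1: C_1 → C_0 maps an edge to its endpoints' difference, ∂[p,q] = q − p.
As a 2×1 matrix over Z this has rank 1, with invariant factors (1).

Reading off H_k = ker ∂_k / im ∂_{k+1}:

  H_0: rank C_0 − rank ∂_1 = 2 − 1 = 1, and the invariant factors of ∂_1 are all 1, so H_0 ≅ Z.
  H_1: rank ker ∂_1 − rank ∂_2 = (1 − 1) − 0 = 0, and there is no ∂_2, so H_1 ≅ 0.

H_0 ≅ Z,  H_1 = 0.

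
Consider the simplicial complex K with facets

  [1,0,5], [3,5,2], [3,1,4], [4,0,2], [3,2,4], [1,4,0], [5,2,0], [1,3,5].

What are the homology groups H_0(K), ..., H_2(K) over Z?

K has 6 vertices, 12 edges, 8 triangles.
rank ∂_0 = 0, rank ∂_1 = 5 ⇒ b_0 = 6 − 0 − 5 = 1; all invariant factors of ∂_1 are 1 so no torsion. So H_0 ≅ Z.
rank ∂_1 = 5, rank ∂_2 = 7 ⇒ b_1 = 12 − 5 − 7 = 0; all invariant factors of ∂_2 are 1 so no torsion. So H_1 ≅ 0.
rank ∂_2 = 7, rank ∂_3 = 0 ⇒ b_2 = 8 − 7 − 0 = 1. So H_2 ≅ Z.

H_0 ≅ Z,  H_1 = 0,  H_2 ≅ Z.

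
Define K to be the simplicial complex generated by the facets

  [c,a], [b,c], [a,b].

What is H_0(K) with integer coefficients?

Take the total order a < b < c on the vertex set. Then K (dimension 1) consists of the simplices:

  0-simplices (3): a, b, c
  1-simplices (3): ab, ac, bc

giving chain groups C_0 ≅ Z^3, C_1 ≅ Z^3.

Boundary ∂_1: C_1 → C_0 maps an edge to its endpoints' difference, ∂[p,q] = q − p. For instance
  ∂ac = c − a.
The 3×3 boundary matrix has rank 2 and Smith normal form diag(1,1).

From H_k ≅ ker(∂_k) / im(∂_{k+1}) we obtain:

  H_0: rank C_0 − rank ∂_1 = 3 − 2 = 1, and the invariant factors of ∂_1 are all 1, so H_0 = Z.

H_0 ≅ Z.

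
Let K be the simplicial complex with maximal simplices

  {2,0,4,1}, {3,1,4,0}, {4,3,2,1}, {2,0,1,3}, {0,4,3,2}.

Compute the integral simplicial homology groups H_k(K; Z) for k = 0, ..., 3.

Order the vertices as 0 < 1 < 2 < 3 < 4. Listing each simplex with vertices in this order, K has dimension 3 with simplices:

  0-simplices (5): [0], [1], [2], [3], [4]
  1-simplices (10): [0,1], [0,2], [0,3], [0,4], [1,2], [1,3], [1,4], [2,3], [2,4], [3,4]
  2-simplices (10): [0,1,2], [0,1,3], [0,1,4], [0,2,3], [0,2,4], [0,3,4], [1,2,3], [1,2,4], [1,3,4], [2,3,4]
  3-simplices (5): [0,1,2,3], [0,1,2,4], [0,1,3,4], [0,2,3,4], [1,2,3,4]

Hence C_0 ≅ Z^5, C_1 ≅ Z^10, C_2 ≅ Z^10, C_3 ≅ Z^5.

Boundary ∂_1: C_1 → C_0 sends each edge [p,q] (with p < q) to q − p. For instance
  ∂[0,3] = [3] − [0].
As a 5×10 matrix over Z this has rank 4, with invariant factors (1,1,1,1).

Boundary ∂_2: C_2 → C_1 maps a triangle to the signed sum of its edges. For instance
  ∂[0,2,4] = [2,4] − [0,4] + [0,2],
  ∂[0,3,4] = [3,4] − [0,4] + [0,3].
This gives a 10×10 integer matrix of rank 6; reducing to Smith normal form yields diagonal entries (1,1,1,1,1,1).

Boundary ∂_3: C_3 → C_2 sends each 3-simplex σ to the alternating sum Σ_i (−1)^i (σ with its i-th vertex removed). For instance
  ∂[0,1,2,4] = [1,2,4] − [0,2,4] + [0,1,4] − [0,1,2],
  ∂[0,1,3,4] = [1,3,4] − [0,3,4] + [0,1,4] − [0,1,3].
The 10×5 boundary matrix has rank 4 and Smith normal form diag(1,1,1,1).

Computing H_k = (kernel of ∂_k) / (image of ∂_{k+1}):

  H_0: rank C_0 − rank ∂_1 = 5 − 4 = 1, and the invariant factors of ∂_1 are all 1, so H_0 = Z.
  H_1: rank ker ∂_1 − rank ∂_2 = (10 − 4) − 6 = 0, and the invariant factors of ∂_2 are all 1, so H_1 = 0.
  H_2: rank ker ∂_2 − rank ∂_3 = (10 − 6) − 4 = 0, and the invariant factors of ∂_3 are all 1, so H_2 = 0.
  H_3: rank ker ∂_3 − rank ∂_4 = (5 − 4) − 0 = 1, and there is no ∂_4, so H_3 = Z.

H_0 ≅ Z,  H_1 = 0,  H_2 = 0,  H_3 ≅ Z.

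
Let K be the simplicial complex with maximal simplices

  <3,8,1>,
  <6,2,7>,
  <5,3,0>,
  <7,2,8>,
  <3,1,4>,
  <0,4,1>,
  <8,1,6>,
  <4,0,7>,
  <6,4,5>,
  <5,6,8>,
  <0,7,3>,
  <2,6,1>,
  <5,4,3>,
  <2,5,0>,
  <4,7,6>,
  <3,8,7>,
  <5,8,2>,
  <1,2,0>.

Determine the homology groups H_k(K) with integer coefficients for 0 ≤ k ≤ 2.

H_0 ≅ Z,  H_1 ≅ Z ⊕ Z/2,  H_2 = 0.

Order the vertices as 0 < 1 < 2 < 3 < 4 < 5 < 6 < 7 < 8. Listing each simplex with vertices in this order, K has dimension 2 with simplices:

  0-simplices (9): [0], [1], [2], [3], [4], [5], [6], [7], [8]
  1-simplices (27): (27 of them)
  2-simplices (18): [0,1,2], [0,1,4], [0,2,5], [0,3,5], [0,3,7], [0,4,7], [1,2,6], [1,3,4], [1,3,8], [1,6,8], [2,5,8], [2,6,7], [2,7,8], [3,4,5], [3,7,8], [4,5,6], [4,6,7], [5,6,8]

giving chain groups C_0 ≅ Z^9, C_1 ≅ Z^27, C_2 ≅ Z^18.

∂_1: C_1 → C_0 is given by ∂[p,q] = [q] − [p]. For instance
  ∂[2,5] = [5] − [2].
As a 9×27 matrix over Z this has rank 8, with invariant factors (1,1,1,1,1,1,1,1).

∂_2: C_2 → C_1 maps a triangle to the signed sum of its edges. For instance
  ∂[2,6,7] = [6,7] − [2,7] + [2,6],
  ∂[4,5,6] = [5,6] − [4,6] + [4,5].
This gives a 27×18 integer matrix of rank 18; reducing to Smith normal form yields diagonal entries (1,1,1,1,1,1,1,1,1,1,1,1,1,1,1,1,1,2).

From H_k ≅ ker(∂_k) / im(∂_{k+1}) we obtain:

  H_0: rank C_0 − rank ∂_1 = 9 − 8 = 1, and the invariant factors of ∂_1 are all 1, so H_0 ≅ Z.
  H_1: rank ker ∂_1 − rank ∂_2 = (27 − 8) − 18 = 1, and ∂_2 has invariant factor 2 > 1, so H_1 ≅ Z ⊕ Z/2.
  H_2: rank ker ∂_2 − rank ∂_3 = (18 − 18) − 0 = 0, and there is no ∂_3, so H_2 ≅ 0.

(K is a triangulation of the Klein bottle.)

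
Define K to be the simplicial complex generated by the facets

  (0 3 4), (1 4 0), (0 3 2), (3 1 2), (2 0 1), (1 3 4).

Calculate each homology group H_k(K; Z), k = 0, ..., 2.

Fix the vertex order 0 < 1 < 2 < 3 < 4 and write every simplex with vertices in increasing order. Then dim K = 2 and the simplices of K are:

  0-simplices (5): [0], [1], [2], [3], [4]
  1-simplices (9): [0,1], [0,2], [0,3], [0,4], [1,2], [1,3], [1,4], [2,3], [3,4]
  2-simplices (6): [0,1,2], [0,1,4], [0,2,3], [0,3,4], [1,2,3], [1,3,4]

so the chain groups are C_0 ≅ Z^5, C_1 ≅ Z^9, C_2 ≅ Z^6.

Boundary ∂_1: C_1 → C_0 is given by ∂[p,q] = [q] − [p].
This gives a 5×9 integer matrix of rank 4; reducing to Smith normal form yields diagonal entries (1,1,1,1).

Boundary ∂_2: C_2 → C_1 acts by ∂[p,q,r] = [q,r] − [p,r] + [p,q]. For instance
  ∂[0,2,3] = [2,3] − [0,3] + [0,2],
  ∂[0,1,2] = [1,2] − [0,2] + [0,1].
The 9×6 boundary matrix has rank 5 and Smith normal form diag(1,1,1,1,1).

Reading off H_k = ker ∂_k / im ∂_{k+1}:

  H_0: rank C_0 − rank ∂_1 = 5 − 4 = 1, and the invariant factors of ∂_1 are all 1, so H_0 = Z.
  H_1: rank ker ∂_1 − rank ∂_2 = (9 − 4) − 5 = 0, and the invariant factors of ∂_2 are all 1, so H_1 = 0.
  H_2: rank ker ∂_2 − rank ∂_3 = (6 − 5) − 0 = 1, and there is no ∂_3, so H_2 = Z.

H_0 = Z,  H_1 = 0,  H_2 = Z.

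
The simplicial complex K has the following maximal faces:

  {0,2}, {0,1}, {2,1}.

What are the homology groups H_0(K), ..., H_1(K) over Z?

H_0 = Z,  H_1 = Z.

Fix the vertex order 0 < 1 < 2 and write every simplex with vertices in increasing order. Then dim K = 1 and the simplices of K are:

  0-simplices (3): [0], [1], [2]
  1-simplices (3): [0,1], [0,2], [1,2]

so the chain groups are C_0 ≅ Z^3, C_1 ≅ Z^3.

The boundary map ∂_1: C_1 → C_0 is given by ∂[p,q] = [q] − [p]. For instance
  ∂[1,2] = [2] − [1].
This gives a 3×3 integer matrix of rank 2; reducing to Smith normal form yields diagonal entries (1,1).

Computing H_k = (kernel of ∂_k) / (image of ∂_{k+1}):

  H_0: rank C_0 − rank ∂_1 = 3 − 2 = 1, and the invariant factors of ∂_1 are all 1, so H_0 ≅ Z.
  H_1: rank ker ∂_1 − rank ∂_2 = (3 − 2) − 0 = 1, and there is no ∂_2, so H_1 ≅ Z.

As a check, the Euler characteristic is 3 − 3 = 0, which agrees with 1 − 1 = 0.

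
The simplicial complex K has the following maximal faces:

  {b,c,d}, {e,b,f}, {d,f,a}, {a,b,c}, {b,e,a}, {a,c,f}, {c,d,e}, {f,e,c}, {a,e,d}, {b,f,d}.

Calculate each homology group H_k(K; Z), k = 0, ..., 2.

Fix the vertex order a < b < c < d < e < f and write every simplex with vertices in increasing order. Then dim K = 2 and the simplices of K are:

  0-simplices (6): a, b, c, d, e, f
  1-simplices (15): ab, ac, ad, ae, af, bc, bd, be, bf, cd, ce, cf, de, df, ef
  2-simplices (10): abc, abe, acf, ade, adf, bcd, bdf, bef, cde, cef

so the chain groups are C_0 ≅ Z^6, C_1 ≅ Z^15, C_2 ≅ Z^10.

∂_1: C_1 → C_0 sends each edge [p,q] (with p < q) to q − p. For instance
  ∂ce = e − c.
This gives a 6×15 integer matrix of rank 5; reducing to Smith normal form yields diagonal entries (1,1,1,1,1).

Boundary ∂_2: C_2 → C_1 acts by ∂[p,q,r] = [q,r] − [p,r] + [p,q]. For instance
  ∂bef = ef − bf + be,
  ∂abc = bc − ac + ab.
This gives a 15×10 integer matrix of rank 10; reducing to Smith normal form yields diagonal entries (1,1,1,1,1,1,1,1,1,2).

Reading off H_k = ker ∂_k / im ∂_{k+1}:

  H_0: rank C_0 − rank ∂_1 = 6 − 5 = 1, and the invariant factors of ∂_1 are all 1, so H_0 = Z.
  H_1: rank ker ∂_1 − rank ∂_2 = (15 − 5) − 10 = 0, and ∂_2 has invariant factor 2 > 1, so H_1 = Z_2.
  H_2: rank ker ∂_2 − rank ∂_3 = (10 − 10) − 0 = 0, and there is no ∂_3, so H_2 = 0.

(K is a triangulation of the real projective plane RP^2.)

H_0 = Z,  H_1 = Z_2,  H_2 = 0.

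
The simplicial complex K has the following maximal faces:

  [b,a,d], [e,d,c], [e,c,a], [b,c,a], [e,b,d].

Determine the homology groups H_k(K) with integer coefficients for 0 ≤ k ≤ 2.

Fix the vertex order a < b < c < d < e and write every simplex with vertices in increasing order. Then dim K = 2 and the simplices of K are:

  0-simplices (5): a, b, c, d, e
  1-simplices (10): ab, ac, ad, ae, bc, bd, be, cd, ce, de
  2-simplices (5): abc, abd, ace, bde, cde

so the chain groups are C_0 ≅ Z^5, C_1 ≅ Z^10, C_2 ≅ Z^5.

The boundary map ∂_1: C_1 → C_0 maps an edge to its endpoints' difference, ∂[p,q] = q − p. For instance
  ∂ad = d − a.
As a 5×10 matrix over Z this has rank 4, with invariant factors (1,1,1,1).

Boundary ∂_2: C_2 → C_1 acts by ∂[p,q,r] = [q,r] − [p,r] + [p,q]. For instance
  ∂ace = ce − ae + ac,
  ∂abc = bc − ac + ab.
As a 10×5 matrix over Z this has rank 5, with invariant factors (1,1,1,1,1).

Now H_k = ker ∂_k / im ∂_{k+1}, so:

  H_0: rank C_0 − rank ∂_1 = 5 − 4 = 1, and the invariant factors of ∂_1 are all 1, so H_0 ≅ Z.
  H_1: rank ker ∂_1 − rank ∂_2 = (10 − 4) − 5 = 1, and the invariant factors of ∂_2 are all 1, so H_1 ≅ Z.
  H_2: rank ker ∂_2 − rank ∂_3 = (5 − 5) − 0 = 0, and there is no ∂_3, so H_2 ≅ 0.

H_0 = Z,  H_1 = Z,  H_2 = 0.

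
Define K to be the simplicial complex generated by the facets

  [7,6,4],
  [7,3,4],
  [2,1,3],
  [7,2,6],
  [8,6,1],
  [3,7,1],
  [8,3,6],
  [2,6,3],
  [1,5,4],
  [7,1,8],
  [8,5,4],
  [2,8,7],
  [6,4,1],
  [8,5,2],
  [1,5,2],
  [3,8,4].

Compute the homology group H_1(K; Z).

H_1 ≅ Z^2.

K has 8 vertices, 24 edges, 16 triangles.
rank ∂_1 = 7, rank ∂_2 = 15 ⇒ b_1 = 24 − 7 − 15 = 2; all invariant factors of ∂_2 are 1 so no torsion. So H_1 ≅ Z^2.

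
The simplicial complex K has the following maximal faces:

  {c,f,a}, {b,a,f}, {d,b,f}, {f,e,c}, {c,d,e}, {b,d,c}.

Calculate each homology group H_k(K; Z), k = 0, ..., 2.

H_0 ≅ Z,  H_1 ≅ Z,  H_2 = 0.

Order the vertices as a < b < c < d < e < f. Listing each simplex with vertices in this order, K has dimension 2 with simplices:

  0-simplices (6): a, b, c, d, e, f
  1-simplices (12): ab, ac, af, bc, bd, bf, cd, ce, cf, de, df, ef
  2-simplices (6): abf, acf, bcd, bdf, cde, cef

Hence C_0 ≅ Z^6, C_1 ≅ Z^12, C_2 ≅ Z^6.

Boundary ∂_1: C_1 → C_0 sends each edge [p,q] (with p < q) to q − p. For instance
  ∂ef = f − e.
The 6×12 boundary matrix has rank 5 and Smith normal form diag(1,1,1,1,1).

∂_2: C_2 → C_1 maps a triangle to the signed sum of its edges. For instance
  ∂cef = ef − cf + ce,
  ∂abf = bf − af + ab.
The resulting 12×6 matrix has rank 6, and its Smith normal form has invariant factors (1,1,1,1,1,1).

Now H_k = ker ∂_k / im ∂_{k+1}, so:

  H_0: rank C_0 − rank ∂_1 = 6 − 5 = 1, and the invariant factors of ∂_1 are all 1, so H_0 = Z.
  H_1: rank ker ∂_1 − rank ∂_2 = (12 − 5) − 6 = 1, and the invariant factors of ∂_2 are all 1, so H_1 = Z.
  H_2: rank ker ∂_2 − rank ∂_3 = (6 − 6) − 0 = 0, and there is no ∂_3, so H_2 = 0.

As a check, the Euler characteristic is 6 − 12 + 6 = 0, which agrees with 1 − 1 + 0 = 0.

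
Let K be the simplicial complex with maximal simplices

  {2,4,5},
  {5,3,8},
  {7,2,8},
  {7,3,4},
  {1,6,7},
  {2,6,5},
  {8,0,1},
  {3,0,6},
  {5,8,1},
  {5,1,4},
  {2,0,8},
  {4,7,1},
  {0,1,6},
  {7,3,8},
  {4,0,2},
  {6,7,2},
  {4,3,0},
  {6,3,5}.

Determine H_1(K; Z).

H_1 = Z^2.

K has 9 vertices, 27 edges, 18 triangles.
rank ∂_1 = 8, rank ∂_2 = 17 ⇒ b_1 = 27 − 8 − 17 = 2; all invariant factors of ∂_2 are 1 so no torsion. So H_1 ≅ Z^2.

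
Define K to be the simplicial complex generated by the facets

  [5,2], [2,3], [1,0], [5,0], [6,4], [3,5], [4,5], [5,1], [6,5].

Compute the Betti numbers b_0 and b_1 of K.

b_0 = 1, b_1 = 3.

We work with the vertex ordering 0 < 1 < 2 < 3 < 4 < 5 < 6. The simplices of K, each written with vertices in increasing order, are:

  0-simplices (7): [0], [1], [2], [3], [4], [5], [6]
  1-simplices (9): [0,1], [0,5], [1,5], [2,3], [2,5], [3,5], [4,5], [4,6], [5,6]

giving chain groups C_0 ≅ Z^7, C_1 ≅ Z^9.

∂_1: C_1 → C_0 sends each edge [p,q] (with p < q) to q − p.
As a 7×9 matrix over Z this has rank 6, with invariant factors (1,1,1,1,1,1).

From H_k ≅ ker(∂_k) / im(∂_{k+1}) we obtain:

  H_0: rank C_0 − rank ∂_1 = 7 − 6 = 1, and the invariant factors of ∂_1 are all 1, so H_0 = Z.
  H_1: rank ker ∂_1 − rank ∂_2 = (9 − 6) − 0 = 3, and there is no ∂_2, so H_1 = Z^3.

As a check, the Euler characteristic is 7 − 9 = -2, which agrees with 1 − 3 = -2.

Hence the Betti numbers are b_0 = 1, b_1 = 3.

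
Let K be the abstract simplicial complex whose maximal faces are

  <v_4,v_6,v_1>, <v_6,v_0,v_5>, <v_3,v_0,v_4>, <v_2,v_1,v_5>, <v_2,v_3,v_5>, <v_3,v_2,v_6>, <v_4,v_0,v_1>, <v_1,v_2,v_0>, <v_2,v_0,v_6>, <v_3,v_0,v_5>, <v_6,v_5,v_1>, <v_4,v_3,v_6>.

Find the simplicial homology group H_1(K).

Take the total order v_0 < v_1 < v_2 < v_3 < v_4 < v_5 < v_6 on the vertex set. Then K (dimension 2) consists of the simplices:

  0-simplices (7): [v_0], [v_1], [v_2], [v_3], [v_4], [v_5], [v_6]
  1-simplices (18): (18 of them)
  2-simplices (12): (12 of them)

Hence C_0 ≅ Z^7, C_1 ≅ Z^18, C_2 ≅ Z^12.

Boundary ∂_1: C_1 → C_0 maps an edge to its endpoints' difference, ∂[p,q] = q − p. For instance
  ∂[v_3,v_6] = [v_6] − [v_3].
This gives a 7×18 integer matrix of rank 6; reducing to Smith normal form yields diagonal entries (1,1,1,1,1,1).

Boundary ∂_2: C_2 → C_1 acts by ∂[p,q,r] = [q,r] − [p,r] + [p,q]. For instance
  ∂[v_0,v_2,v_6] = [v_2,v_6] − [v_0,v_6] + [v_0,v_2],
  ∂[v_1,v_5,v_6] = [v_5,v_6] − [v_1,v_6] + [v_1,v_5].
As a 18×12 matrix over Z this has rank 12, with invariant factors (1,1,1,1,1,1,1,1,1,1,1,2).

From H_k ≅ ker(∂_k) / im(∂_{k+1}) we obtain:

  H_1: rank ker ∂_1 − rank ∂_2 = (18 − 6) − 12 = 0, and ∂_2 has invariant factor 2 > 1, so H_1 ≅ Z/2.

(K is a triangulation of the real projective plane RP^2.)

H_1 ≅ Z/2.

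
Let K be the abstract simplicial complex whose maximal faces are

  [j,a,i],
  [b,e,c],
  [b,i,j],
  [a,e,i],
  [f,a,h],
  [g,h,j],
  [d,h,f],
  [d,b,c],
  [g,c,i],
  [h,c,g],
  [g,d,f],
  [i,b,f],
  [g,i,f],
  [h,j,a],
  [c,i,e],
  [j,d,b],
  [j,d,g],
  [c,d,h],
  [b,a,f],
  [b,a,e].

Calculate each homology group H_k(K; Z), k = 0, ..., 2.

H_0 ≅ Z,  H_1 ≅ Z ⊕ Z/2,  H_2 = 0.

We work with the vertex ordering a < b < c < d < e < f < g < h < i < j. The simplices of K, each written with vertices in increasing order, are:

  0-simplices (10): a, b, c, d, e, f, g, h, i, j
  1-simplices (30): ab, ae, af, ah, ai, aj, bc, bd, be, bf, bi, bj, cd, ce, cg, ch, ci, df, dg, dh, dj, ei, fg, fh, fi, gh, gi, gj, hj, ij
  2-simplices (20): abe, abf, aei, afh, ahj, aij, bcd, bce, bdj, bfi, bij, cdh, cei, cgh, cgi, dfg, dfh, dgj, fgi, ghj

giving chain groups C_0 ≅ Z^10, C_1 ≅ Z^30, C_2 ≅ Z^20.

The boundary map ∂_1: C_1 → C_0 maps an edge to its endpoints' difference, ∂[p,q] = q − p.
This gives a 10×30 integer matrix of rank 9; reducing to Smith normal form yields diagonal entries (1,1,1,1,1,1,1,1,1).

∂_2: C_2 → C_1 sends each 2-simplex [p,q,r] to [q,r] − [p,r] + [p,q]. For instance
  ∂ghj = hj − gj + gh,
  ∂bij = ij − bj + bi.
The 30×20 boundary matrix has rank 20 and Smith normal form diag(1,1,1,1,1,1,1,1,1,1,1,1,1,1,1,1,1,1,1,2).

Computing H_k = (kernel of ∂_k) / (image of ∂_{k+1}):

  H_0: rank C_0 − rank ∂_1 = 10 − 9 = 1, and the invariant factors of ∂_1 are all 1, so H_0 ≅ Z.
  H_1: rank ker ∂_1 − rank ∂_2 = (30 − 9) − 20 = 1, and ∂_2 has invariant factor 2 > 1, so H_1 ≅ Z ⊕ Z/2.
  H_2: rank ker ∂_2 − rank ∂_3 = (20 − 20) − 0 = 0, and there is no ∂_3, so H_2 ≅ 0.

As a check, the Euler characteristic is 10 − 30 + 20 = 0, which agrees with 1 − 1 + 0 = 0.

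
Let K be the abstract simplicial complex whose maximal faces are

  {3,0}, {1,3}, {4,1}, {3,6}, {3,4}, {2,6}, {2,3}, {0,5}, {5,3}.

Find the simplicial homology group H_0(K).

Fix the vertex order 0 < 1 < 2 < 3 < 4 < 5 < 6 and write every simplex with vertices in increasing order. Then dim K = 1 and the simplices of K are:

  0-simplices (7): [0], [1], [2], [3], [4], [5], [6]
  1-simplices (9): [0,3], [0,5], [1,3], [1,4], [2,3], [2,6], [3,4], [3,5], [3,6]

so the chain groups are C_0 ≅ Z^7, C_1 ≅ Z^9.

Boundary ∂_1: C_1 → C_0 sends each edge [p,q] (with p < q) to q − p.
This gives a 7×9 integer matrix of rank 6; reducing to Smith normal form yields diagonal entries (1,1,1,1,1,1).

Now H_k = ker ∂_k / im ∂_{k+1}, so:

  H_0: rank C_0 − rank ∂_1 = 7 − 6 = 1, and the invariant factors of ∂_1 are all 1, so H_0 = Z.

(K is a triangulation of a wedge of 3 circles.)

H_0 ≅ Z.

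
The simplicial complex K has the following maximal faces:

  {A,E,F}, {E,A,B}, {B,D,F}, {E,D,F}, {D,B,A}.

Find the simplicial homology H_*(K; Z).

H_0 = Z,  H_1 = Z,  H_2 = 0.

Fix the vertex order A < B < D < E < F and write every simplex with vertices in increasing order. Then dim K = 2 and the simplices of K are:

  0-simplices (5): A, B, D, E, F
  1-simplices (10): AB, AD, AE, AF, BD, BE, BF, DE, DF, EF
  2-simplices (5): ABD, ABE, AEF, BDF, DEF

so the chain groups are C_0 ≅ Z^5, C_1 ≅ Z^10, C_2 ≅ Z^5.

The boundary map ∂_1: C_1 → C_0 is given by ∂[p,q] = [q] − [p]. For instance
  ∂AD = D − A.
This gives a 5×10 integer matrix of rank 4; reducing to Smith normal form yields diagonal entries (1,1,1,1).

Boundary ∂_2: C_2 → C_1 sends each 2-simplex [p,q,r] to [q,r] − [p,r] + [p,q]. For instance
  ∂ABD = BD − AD + AB,
  ∂ABE = BE − AE + AB.
The resulting 10×5 matrix has rank 5, and its Smith normal form has invariant factors (1,1,1,1,1).

Now H_k = ker ∂_k / im ∂_{k+1}, so:

  H_0: rank C_0 − rank ∂_1 = 5 − 4 = 1, and the invariant factors of ∂_1 are all 1, so H_0 ≅ Z.
  H_1: rank ker ∂_1 − rank ∂_2 = (10 − 4) − 5 = 1, and the invariant factors of ∂_2 are all 1, so H_1 ≅ Z.
  H_2: rank ker ∂_2 − rank ∂_3 = (5 − 5) − 0 = 0, and there is no ∂_3, so H_2 ≅ 0.

(K is a triangulation of the Möbius band.)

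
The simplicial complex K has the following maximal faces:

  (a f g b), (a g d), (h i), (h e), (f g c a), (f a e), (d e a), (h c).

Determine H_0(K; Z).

We work with the vertex ordering a < b < c < d < e < f < g < h < i. The simplices of K, each written with vertices in increasing order, are:

  0-simplices (9): a, b, c, d, e, f, g, h, i
  1-simplices (17): ab, ac, ad, ae, af, ag, bf, bg, cf, cg, ch, de, dg, ef, eh, fg, hi
  2-simplices (10): abf, abg, acf, acg, ade, adg, aef, afg, bfg, cfg
  3-simplices (2): abfg, acfg

giving chain groups C_0 ≅ Z^9, C_1 ≅ Z^17, C_2 ≅ Z^10, C_3 ≅ Z^2.

The boundary map ∂_1: C_1 → C_0 is given by ∂[p,q] = [q] − [p].
The resulting 9×17 matrix has rank 8, and its Smith normal form has invariant factors (1,1,1,1,1,1,1,1).

The boundary map ∂_2: C_2 → C_1 acts by ∂[p,q,r] = [q,r] − [p,r] + [p,q]. For instance
  ∂abg = bg − ag + ab,
  ∂bfg = fg − bg + bf.
The resulting 17×10 matrix has rank 8, and its Smith normal form has invariant factors (1,1,1,1,1,1,1,1).

Boundary ∂_3: C_3 → C_2 sends each 3-simplex σ to the alternating sum Σ_i (−1)^i (σ with its i-th vertex removed). For instance
  ∂abfg = bfg − afg + abg − abf,
  ∂acfg = cfg − afg + acg − acf.
The 10×2 boundary matrix has rank 2 and Smith normal form diag(1,1).

Computing H_k = (kernel of ∂_k) / (image of ∂_{k+1}):

  H_0: rank C_0 − rank ∂_1 = 9 − 8 = 1, and the invariant factors of ∂_1 are all 1, so H_0 = Z.

H_0 = Z.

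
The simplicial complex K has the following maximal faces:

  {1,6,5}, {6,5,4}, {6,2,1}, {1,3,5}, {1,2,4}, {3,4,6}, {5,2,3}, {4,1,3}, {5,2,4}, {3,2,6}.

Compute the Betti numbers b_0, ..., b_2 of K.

Fix the vertex order 1 < 2 < 3 < 4 < 5 < 6 and write every simplex with vertices in increasing order. Then dim K = 2 and the simplices of K are:

  0-simplices (6): [1], [2], [3], [4], [5], [6]
  1-simplices (15): [1,2], [1,3], [1,4], [1,5], [1,6], [2,3], [2,4], [2,5], [2,6], [3,4], [3,5], [3,6], [4,5], [4,6], [5,6]
  2-simplices (10): [1,2,4], [1,2,6], [1,3,4], [1,3,5], [1,5,6], [2,3,5], [2,3,6], [2,4,5], [3,4,6], [4,5,6]

Hence C_0 ≅ Z^6, C_1 ≅ Z^15, C_2 ≅ Z^10.

∂_1: C_1 → C_0 is given by ∂[p,q] = [q] − [p]. For instance
  ∂[1,3] = [3] − [1].
The 6×15 boundary matrix has rank 5 and Smith normal form diag(1,1,1,1,1).

Boundary ∂_2: C_2 → C_1 maps a triangle to the signed sum of its edges. For instance
  ∂[2,3,6] = [3,6] − [2,6] + [2,3],
  ∂[1,2,4] = [2,4] − [1,4] + [1,2].
The 15×10 boundary matrix has rank 10 and Smith normal form diag(1,1,1,1,1,1,1,1,1,2).

Computing H_k = (kernel of ∂_k) / (image of ∂_{k+1}):

  H_0: rank C_0 − rank ∂_1 = 6 − 5 = 1, and the invariant factors of ∂_1 are all 1, so H_0 = Z.
  H_1: rank ker ∂_1 − rank ∂_2 = (15 − 5) − 10 = 0, and ∂_2 has invariant factor 2 > 1, so H_1 = Z/2.
  H_2: rank ker ∂_2 − rank ∂_3 = (10 − 10) − 0 = 0, and there is no ∂_3, so H_2 = 0.

As a check, the Euler characteristic is 6 − 15 + 10 = 1, which agrees with 1 − 0 + 0 = 1.

Hence the Betti numbers are b_0 = 1, b_1 = 0, b_2 = 0.

b_0 = 1, b_1 = 0, b_2 = 0.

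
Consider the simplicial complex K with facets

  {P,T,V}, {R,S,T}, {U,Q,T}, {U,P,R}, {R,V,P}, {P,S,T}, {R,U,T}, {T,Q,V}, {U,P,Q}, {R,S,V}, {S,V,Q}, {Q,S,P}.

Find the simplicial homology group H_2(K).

Fix the vertex order P < Q < R < S < T < U < V and write every simplex with vertices in increasing order. Then dim K = 2 and the simplices of K are:

  0-simplices (7): P, Q, R, S, T, U, V
  1-simplices (18): PQ, PR, PS, PT, PU, PV, QS, QT, QU, QV, RS, RT, RU, RV, ST, SV, TU, TV
  2-simplices (12): PQS, PQU, PRU, PRV, PST, PTV, QSV, QTU, QTV, RST, RSV, RTU

so the chain groups are C_0 ≅ Z^7, C_1 ≅ Z^18, C_2 ≅ Z^12.

∂_1: C_1 → C_0 sends each edge [p,q] (with p < q) to q − p. For instance
  ∂RV = V − R.
This gives a 7×18 integer matrix of rank 6; reducing to Smith normal form yields diagonal entries (1,1,1,1,1,1).

Boundary ∂_2: C_2 → C_1 acts by ∂[p,q,r] = [q,r] − [p,r] + [p,q]. For instance
  ∂PQU = QU − PU + PQ,
  ∂PRV = RV − PV + PR.
The resulting 18×12 matrix has rank 12, and its Smith normal form has invariant factors (1,1,1,1,1,1,1,1,1,1,1,2).

From H_k ≅ ker(∂_k) / im(∂_{k+1}) we obtain:

  H_2: rank ker ∂_2 − rank ∂_3 = (12 − 12) − 0 = 0, and there is no ∂_3, so H_2 = 0.

H_2 ≅ 0.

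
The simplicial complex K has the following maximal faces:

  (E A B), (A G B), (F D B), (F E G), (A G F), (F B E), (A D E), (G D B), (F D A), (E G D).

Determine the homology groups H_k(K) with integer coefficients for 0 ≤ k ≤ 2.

H_0 = Z,  H_1 = Z/2Z,  H_2 = 0.

Fix the vertex order A < B < D < E < F < G and write every simplex with vertices in increasing order. Then dim K = 2 and the simplices of K are:

  0-simplices (6): A, B, D, E, F, G
  1-simplices (15): AB, AD, AE, AF, AG, BD, BE, BF, BG, DE, DF, DG, EF, EG, FG
  2-simplices (10): ABE, ABG, ADE, ADF, AFG, BDF, BDG, BEF, DEG, EFG

giving chain groups C_0 ≅ Z^6, C_1 ≅ Z^15, C_2 ≅ Z^10.

Boundary ∂_1: C_1 → C_0 sends each edge [p,q] (with p < q) to q − p. For instance
  ∂FG = G − F.
This gives a 6×15 integer matrix of rank 5; reducing to Smith normal form yields diagonal entries (1,1,1,1,1).

Boundary ∂_2: C_2 → C_1 sends each 2-simplex [p,q,r] to [q,r] − [p,r] + [p,q]. For instance
  ∂ABE = BE − AE + AB,
  ∂BEF = EF − BF + BE.
The 15×10 boundary matrix has rank 10 and Smith normal form diag(1,1,1,1,1,1,1,1,1,2).

Reading off H_k = ker ∂_k / im ∂_{k+1}:

  H_0: rank C_0 − rank ∂_1 = 6 − 5 = 1, and the invariant factors of ∂_1 are all 1, so H_0 = Z.
  H_1: rank ker ∂_1 − rank ∂_2 = (15 − 5) − 10 = 0, and ∂_2 has invariant factor 2 > 1, so H_1 = Z/2Z.
  H_2: rank ker ∂_2 − rank ∂_3 = (10 − 10) − 0 = 0, and there is no ∂_3, so H_2 = 0.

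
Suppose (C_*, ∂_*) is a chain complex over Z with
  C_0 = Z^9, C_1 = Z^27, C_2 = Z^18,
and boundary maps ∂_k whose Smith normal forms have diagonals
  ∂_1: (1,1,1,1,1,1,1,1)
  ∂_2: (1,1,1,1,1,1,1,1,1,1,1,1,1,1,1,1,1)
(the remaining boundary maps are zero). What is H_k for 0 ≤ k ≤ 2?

H_0 ≅ Z,  H_1 ≅ Z^2,  H_2 ≅ Z.

H_0: b_0 = 9 − 0 − 8 = 1; torsion from ∂_1 factors > 1: none. So H_0 ≅ Z.
H_1: b_1 = 27 − 8 − 17 = 2; torsion from ∂_2 factors > 1: none. So H_1 ≅ Z^2.
H_2: b_2 = 18 − 17 − 0 = 1; torsion from ∂_3 factors > 1: none. So H_2 ≅ Z.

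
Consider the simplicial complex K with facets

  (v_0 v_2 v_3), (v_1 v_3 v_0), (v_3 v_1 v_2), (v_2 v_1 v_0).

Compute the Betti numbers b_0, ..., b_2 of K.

Order the vertices as v_0 < v_1 < v_2 < v_3. Listing each simplex with vertices in this order, K has dimension 2 with simplices:

  0-simplices (4): [v_0], [v_1], [v_2], [v_3]
  1-simplices (6): [v_0,v_1], [v_0,v_2], [v_0,v_3], [v_1,v_2], [v_1,v_3], [v_2,v_3]
  2-simplices (4): [v_0,v_1,v_2], [v_0,v_1,v_3], [v_0,v_2,v_3], [v_1,v_2,v_3]

Hence C_0 ≅ Z^4, C_1 ≅ Z^6, C_2 ≅ Z^4.

∂_1: C_1 → C_0 is given by ∂[p,q] = [q] − [p].
The 4×6 boundary matrix has rank 3 and Smith normal form diag(1,1,1).

∂_2: C_2 → C_1 sends each 2-simplex [p,q,r] to [q,r] − [p,r] + [p,q]. For instance
  ∂[v_0,v_1,v_2] = [v_1,v_2] − [v_0,v_2] + [v_0,v_1],
  ∂[v_1,v_2,v_3] = [v_2,v_3] − [v_1,v_3] + [v_1,v_2].
This gives a 6×4 integer matrix of rank 3; reducing to Smith normal form yields diagonal entries (1,1,1).

Computing H_k = (kernel of ∂_k) / (image of ∂_{k+1}):

  H_0: rank C_0 − rank ∂_1 = 4 − 3 = 1, and the invariant factors of ∂_1 are all 1, so H_0 ≅ Z.
  H_1: rank ker ∂_1 − rank ∂_2 = (6 − 3) − 3 = 0, and the invariant factors of ∂_2 are all 1, so H_1 ≅ 0.
  H_2: rank ker ∂_2 − rank ∂_3 = (4 − 3) − 0 = 1, and there is no ∂_3, so H_2 ≅ Z.

As a check, the Euler characteristic is 4 − 6 + 4 = 2, which agrees with 1 − 0 + 1 = 2.

Hence the Betti numbers are b_0 = 1, b_1 = 0, b_2 = 1.

b_0 = 1, b_1 = 0, b_2 = 1.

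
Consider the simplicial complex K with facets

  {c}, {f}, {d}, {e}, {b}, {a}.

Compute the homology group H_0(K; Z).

We work with the vertex ordering a < b < c < d < e < f. The simplices of K, each written with vertices in increasing order, are:

  0-simplices (6): a, b, c, d, e, f

so the chain groups are C_0 ≅ Z^6.

Reading off H_k = ker ∂_k / im ∂_{k+1}:

  H_0: rank C_0 − rank ∂_1 = 6 − 0 = 6, and there is no ∂_1, so H_0 ≅ Z^6.

H_0 ≅ Z^6.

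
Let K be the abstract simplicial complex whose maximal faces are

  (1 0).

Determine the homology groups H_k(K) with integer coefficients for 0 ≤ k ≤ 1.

Fix the vertex order 0 < 1 and write every simplex with vertices in increasing order. Then dim K = 1 and the simplices of K are:

  0-simplices (2): [0], [1]
  1-simplices (1): [0,1]

giving chain groups C_0 ≅ Z^2, C_1 ≅ Z^1.

∂_1: C_1 → C_0 sends each edge [p,q] (with p < q) to q − p.
This gives a 2×1 integer matrix of rank 1; reducing to Smith normal form yields diagonal entries (1).

From H_k ≅ ker(∂_k) / im(∂_{k+1}) we obtain:

  H_0: rank C_0 − rank ∂_1 = 2 − 1 = 1, and the invariant factors of ∂_1 are all 1, so H_0 ≅ Z.
  H_1: rank ker ∂_1 − rank ∂_2 = (1 − 1) − 0 = 0, and there is no ∂_2, so H_1 ≅ 0.

(K is a triangulation of the 1-simplex.)

H_0 = Z,  H_1 = 0.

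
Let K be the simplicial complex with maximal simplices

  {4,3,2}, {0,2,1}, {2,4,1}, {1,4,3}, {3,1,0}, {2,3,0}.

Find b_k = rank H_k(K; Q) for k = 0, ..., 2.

b_0 = 1, b_1 = 0, b_2 = 1.

We work with the vertex ordering 0 < 1 < 2 < 3 < 4. The simplices of K, each written with vertices in increasing order, are:

  0-simplices (5): [0], [1], [2], [3], [4]
  1-simplices (9): [0,1], [0,2], [0,3], [1,2], [1,3], [1,4], [2,3], [2,4], [3,4]
  2-simplices (6): [0,1,2], [0,1,3], [0,2,3], [1,2,4], [1,3,4], [2,3,4]

so the chain groups are C_0 ≅ Z^5, C_1 ≅ Z^9, C_2 ≅ Z^6.

The boundary map ∂_1: C_1 → C_0 maps an edge to its endpoints' difference, ∂[p,q] = q − p.
As a 5×9 matrix over Z this has rank 4, with invariant factors (1,1,1,1).

∂_2: C_2 → C_1 sends each 2-simplex [p,q,r] to [q,r] − [p,r] + [p,q]. For instance
  ∂[2,3,4] = [3,4] − [2,4] + [2,3],
  ∂[1,3,4] = [3,4] − [1,4] + [1,3].
This gives a 9×6 integer matrix of rank 5; reducing to Smith normal form yields diagonal entries (1,1,1,1,1).

Now H_k = ker ∂_k / im ∂_{k+1}, so:

  H_0: rank C_0 − rank ∂_1 = 5 − 4 = 1, and the invariant factors of ∂_1 are all 1, so H_0 ≅ Z.
  H_1: rank ker ∂_1 − rank ∂_2 = (9 − 4) − 5 = 0, and the invariant factors of ∂_2 are all 1, so H_1 ≅ 0.
  H_2: rank ker ∂_2 − rank ∂_3 = (6 − 5) − 0 = 1, and there is no ∂_3, so H_2 ≅ Z.

(K is a triangulation of the 2-sphere S^2.)

Hence the Betti numbers are b_0 = 1, b_1 = 0, b_2 = 1.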